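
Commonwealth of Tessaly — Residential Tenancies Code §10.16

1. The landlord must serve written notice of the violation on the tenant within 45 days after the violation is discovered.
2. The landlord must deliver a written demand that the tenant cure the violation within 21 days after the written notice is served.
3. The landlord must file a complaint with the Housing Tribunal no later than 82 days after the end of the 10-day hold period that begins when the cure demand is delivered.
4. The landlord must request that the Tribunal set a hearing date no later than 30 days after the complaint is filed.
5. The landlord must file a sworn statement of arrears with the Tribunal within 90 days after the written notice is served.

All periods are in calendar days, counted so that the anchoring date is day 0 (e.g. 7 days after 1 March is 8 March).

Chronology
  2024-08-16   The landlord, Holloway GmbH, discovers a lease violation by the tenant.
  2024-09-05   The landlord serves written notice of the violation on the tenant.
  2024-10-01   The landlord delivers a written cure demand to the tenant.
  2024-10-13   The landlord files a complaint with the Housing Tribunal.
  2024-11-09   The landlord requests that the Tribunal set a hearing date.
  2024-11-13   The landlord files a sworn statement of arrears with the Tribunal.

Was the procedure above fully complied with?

No

(1) due by 2024-08-16 + 45 days = 2024-09-30; completed 2024-09-05, before the deadline.
(2) due by 2024-09-05 + 21 days = 2024-09-26; done 2024-10-01 — 5 days late.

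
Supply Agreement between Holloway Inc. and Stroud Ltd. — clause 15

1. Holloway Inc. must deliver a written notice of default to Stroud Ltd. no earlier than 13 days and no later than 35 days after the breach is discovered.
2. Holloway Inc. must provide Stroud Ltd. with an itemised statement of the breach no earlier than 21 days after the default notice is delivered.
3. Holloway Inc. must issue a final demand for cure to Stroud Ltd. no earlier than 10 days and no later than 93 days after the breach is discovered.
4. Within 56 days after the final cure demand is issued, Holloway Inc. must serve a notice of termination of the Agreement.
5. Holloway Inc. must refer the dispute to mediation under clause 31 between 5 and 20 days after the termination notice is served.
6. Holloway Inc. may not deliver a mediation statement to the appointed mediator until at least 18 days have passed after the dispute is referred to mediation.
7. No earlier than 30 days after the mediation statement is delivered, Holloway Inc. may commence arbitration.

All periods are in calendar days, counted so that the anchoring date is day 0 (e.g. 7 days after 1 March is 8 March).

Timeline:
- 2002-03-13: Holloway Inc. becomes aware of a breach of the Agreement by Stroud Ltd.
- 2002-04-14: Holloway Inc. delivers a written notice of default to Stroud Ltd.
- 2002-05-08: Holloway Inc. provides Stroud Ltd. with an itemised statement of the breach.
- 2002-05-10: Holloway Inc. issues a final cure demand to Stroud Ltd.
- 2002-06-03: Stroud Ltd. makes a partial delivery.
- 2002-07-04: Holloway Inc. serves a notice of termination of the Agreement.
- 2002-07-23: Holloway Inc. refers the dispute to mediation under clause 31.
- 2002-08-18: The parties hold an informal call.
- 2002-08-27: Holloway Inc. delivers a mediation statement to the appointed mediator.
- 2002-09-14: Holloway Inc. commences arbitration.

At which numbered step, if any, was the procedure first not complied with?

(1) the permitted window runs from 2002-03-13 + 13 = 2002-03-26 to 2002-03-13 + 35 = 2002-04-17; done 2002-04-14 — within the window.
(2) permitted from 2002-04-14 + 21 days = 2002-05-05 onward; 2002-05-08 is on or after that date.
(3) the permitted window runs from 2002-03-13 + 10 = 2002-03-23 to 2002-03-13 + 93 = 2002-06-14; 2002-05-10 falls inside that range.
(4) due by 2002-05-10 + 56 days = 2002-07-05; completed 2002-07-04, before the deadline.
(5) the permitted window runs from 2002-07-04 + 5 = 2002-07-09 to 2002-07-04 + 20 = 2002-07-24; done 2002-07-23, which is between those dates.
(6) permitted from 2002-07-23 + 18 days = 2002-08-10 onward; done 2002-08-27, after the minimum wait.
(7) permitted from 2002-08-27 + 30 days = 2002-09-26 onward; done 2002-09-14 — 12 days too early.
The procedure was therefore not followed at step 7.

Step 7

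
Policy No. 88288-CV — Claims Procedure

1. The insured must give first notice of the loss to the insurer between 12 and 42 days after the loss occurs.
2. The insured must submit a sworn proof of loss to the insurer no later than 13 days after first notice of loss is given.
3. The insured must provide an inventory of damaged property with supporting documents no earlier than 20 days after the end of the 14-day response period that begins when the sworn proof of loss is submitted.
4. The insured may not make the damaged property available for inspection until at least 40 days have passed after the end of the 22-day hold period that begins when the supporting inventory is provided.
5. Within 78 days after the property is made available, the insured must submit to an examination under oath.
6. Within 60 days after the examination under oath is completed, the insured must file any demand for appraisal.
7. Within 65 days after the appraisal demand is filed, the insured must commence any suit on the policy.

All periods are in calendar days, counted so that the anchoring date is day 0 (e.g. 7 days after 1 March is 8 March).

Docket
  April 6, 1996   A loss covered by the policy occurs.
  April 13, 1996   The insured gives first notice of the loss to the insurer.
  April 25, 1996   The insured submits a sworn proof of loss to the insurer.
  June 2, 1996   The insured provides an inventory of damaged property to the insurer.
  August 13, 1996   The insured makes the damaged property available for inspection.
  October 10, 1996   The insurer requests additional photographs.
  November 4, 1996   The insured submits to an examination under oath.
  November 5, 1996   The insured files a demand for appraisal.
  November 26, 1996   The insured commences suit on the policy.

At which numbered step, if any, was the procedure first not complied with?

(1) the permitted window runs from April 6, 1996 + 12 = April 18, 1996 to April 6, 1996 + 42 = May 18, 1996; April 13, 1996 is 5 days too early.

Step 1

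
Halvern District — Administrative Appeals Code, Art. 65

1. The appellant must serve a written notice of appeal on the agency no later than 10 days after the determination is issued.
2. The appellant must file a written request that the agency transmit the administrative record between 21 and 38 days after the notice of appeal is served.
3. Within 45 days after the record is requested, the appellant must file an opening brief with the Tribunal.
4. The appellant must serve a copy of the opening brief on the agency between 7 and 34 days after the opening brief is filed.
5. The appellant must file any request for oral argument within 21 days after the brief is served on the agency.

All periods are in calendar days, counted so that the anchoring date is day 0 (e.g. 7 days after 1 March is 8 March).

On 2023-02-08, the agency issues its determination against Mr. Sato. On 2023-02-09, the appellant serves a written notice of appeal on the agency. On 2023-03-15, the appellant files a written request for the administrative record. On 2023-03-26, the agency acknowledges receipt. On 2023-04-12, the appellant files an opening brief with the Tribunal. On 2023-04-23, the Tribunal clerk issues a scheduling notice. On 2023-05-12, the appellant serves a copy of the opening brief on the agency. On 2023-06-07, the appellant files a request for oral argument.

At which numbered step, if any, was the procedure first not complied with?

Step 1 — counting 10 days from 2023-02-08 (when the determination is issued) gives a deadline of 2023-02-18; 2023-02-09 is within that limit.
Step 2 — 21 and 38 days from 2023-02-09 (when the notice of appeal is served) are 2023-03-02 and 2023-03-19 respectively; done 2023-03-15, which is between those dates.
Step 3 — counting 45 days from 2023-03-15 (when the record is requested) gives a deadline of 2023-04-29; 2023-04-12 is within that limit.
Step 4 — 7 and 34 days from 2023-04-12 (when the opening brief is filed) are 2023-04-19 and 2023-05-16 respectively; done 2023-05-12, which is between those dates.
Step 5 — counting 21 days from 2023-05-12 (when the brief is served on the agency) gives a deadline of 2023-06-02; done 2023-06-07 — 5 days late.

Step 5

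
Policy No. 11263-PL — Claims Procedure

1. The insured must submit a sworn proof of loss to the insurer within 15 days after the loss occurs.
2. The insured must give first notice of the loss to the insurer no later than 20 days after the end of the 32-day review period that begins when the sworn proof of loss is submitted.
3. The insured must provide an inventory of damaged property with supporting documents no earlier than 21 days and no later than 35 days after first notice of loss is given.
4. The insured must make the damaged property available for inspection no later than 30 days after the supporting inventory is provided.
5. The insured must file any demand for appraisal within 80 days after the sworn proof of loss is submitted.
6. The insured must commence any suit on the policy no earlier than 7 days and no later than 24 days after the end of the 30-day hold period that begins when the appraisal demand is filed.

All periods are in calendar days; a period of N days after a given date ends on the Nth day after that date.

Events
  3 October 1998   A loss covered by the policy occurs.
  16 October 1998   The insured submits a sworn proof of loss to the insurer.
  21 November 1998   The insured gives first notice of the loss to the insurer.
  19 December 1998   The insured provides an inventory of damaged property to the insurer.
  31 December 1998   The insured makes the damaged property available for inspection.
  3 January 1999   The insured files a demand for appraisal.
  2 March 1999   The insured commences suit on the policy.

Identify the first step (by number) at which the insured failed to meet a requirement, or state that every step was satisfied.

Step 1 — counting 15 days from 3 October 1998 (when the loss occurs) gives a deadline of 18 October 1998; completed 16 October 1998, before the deadline.
Step 2 — counting 20 days from 17 November 1998 (end of the 32-day review period, which began when the sworn proof of loss is submitted on 16 October 1998) gives a deadline of 7 December 1998; done 21 November 1998 — timely.
Step 3 — 21 and 35 days from 21 November 1998 (when first notice of loss is given) are 12 December 1998 and 26 December 1998 respectively; done 19 December 1998, which is between those dates.
Step 4 — counting 30 days from 19 December 1998 (when the supporting inventory is provided) gives a deadline of 18 January 1999; completed 31 December 1998, before the deadline.
Step 5 — counting 80 days from 16 October 1998 (when the sworn proof of loss is submitted) gives a deadline of 4 January 1999; 3 January 1999 is within that limit.
Step 6 — 7 and 24 days from 2 February 1999 (end of the 30-day hold period, which began when the appraisal demand is filed on 3 January 1999) are 9 February 1999 and 26 February 1999 respectively; 2 March 1999 is 4 days past the end of the window.
Later steps need not be reached.

Step 6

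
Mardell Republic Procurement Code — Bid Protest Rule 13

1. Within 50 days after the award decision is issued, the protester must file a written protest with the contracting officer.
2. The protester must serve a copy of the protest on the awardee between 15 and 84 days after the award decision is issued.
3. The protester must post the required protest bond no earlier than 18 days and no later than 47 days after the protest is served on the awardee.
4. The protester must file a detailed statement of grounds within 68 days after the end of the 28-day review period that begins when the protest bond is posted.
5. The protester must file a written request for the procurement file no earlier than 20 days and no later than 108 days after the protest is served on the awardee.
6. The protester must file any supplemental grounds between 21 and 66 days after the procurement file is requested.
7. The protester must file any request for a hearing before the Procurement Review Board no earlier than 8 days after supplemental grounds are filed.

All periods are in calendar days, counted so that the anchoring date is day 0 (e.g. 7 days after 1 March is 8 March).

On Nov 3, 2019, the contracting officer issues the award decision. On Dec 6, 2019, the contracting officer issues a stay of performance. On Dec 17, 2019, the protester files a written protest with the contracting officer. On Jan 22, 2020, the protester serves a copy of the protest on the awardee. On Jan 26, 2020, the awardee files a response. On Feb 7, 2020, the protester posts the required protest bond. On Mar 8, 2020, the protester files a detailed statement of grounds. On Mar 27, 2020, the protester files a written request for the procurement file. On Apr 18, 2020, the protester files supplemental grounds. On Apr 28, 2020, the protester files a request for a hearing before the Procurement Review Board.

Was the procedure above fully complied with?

No

Step 1 — counting 50 days from Nov 3, 2019 (when the award decision is issued) gives a deadline of Dec 23, 2019; Dec 17, 2019 is within that limit.
Step 2 — 15 and 84 days from Nov 3, 2019 (when the award decision is issued) are Nov 18, 2019 and Jan 26, 2020 respectively; done Jan 22, 2020 — within the window.
Step 3 — 18 and 47 days from Jan 22, 2020 (when the protest is served on the awardee) are Feb 9, 2020 and Mar 9, 2020 respectively; done Feb 7, 2020 — 2 days before the window opened.
That is the first point of non-compliance.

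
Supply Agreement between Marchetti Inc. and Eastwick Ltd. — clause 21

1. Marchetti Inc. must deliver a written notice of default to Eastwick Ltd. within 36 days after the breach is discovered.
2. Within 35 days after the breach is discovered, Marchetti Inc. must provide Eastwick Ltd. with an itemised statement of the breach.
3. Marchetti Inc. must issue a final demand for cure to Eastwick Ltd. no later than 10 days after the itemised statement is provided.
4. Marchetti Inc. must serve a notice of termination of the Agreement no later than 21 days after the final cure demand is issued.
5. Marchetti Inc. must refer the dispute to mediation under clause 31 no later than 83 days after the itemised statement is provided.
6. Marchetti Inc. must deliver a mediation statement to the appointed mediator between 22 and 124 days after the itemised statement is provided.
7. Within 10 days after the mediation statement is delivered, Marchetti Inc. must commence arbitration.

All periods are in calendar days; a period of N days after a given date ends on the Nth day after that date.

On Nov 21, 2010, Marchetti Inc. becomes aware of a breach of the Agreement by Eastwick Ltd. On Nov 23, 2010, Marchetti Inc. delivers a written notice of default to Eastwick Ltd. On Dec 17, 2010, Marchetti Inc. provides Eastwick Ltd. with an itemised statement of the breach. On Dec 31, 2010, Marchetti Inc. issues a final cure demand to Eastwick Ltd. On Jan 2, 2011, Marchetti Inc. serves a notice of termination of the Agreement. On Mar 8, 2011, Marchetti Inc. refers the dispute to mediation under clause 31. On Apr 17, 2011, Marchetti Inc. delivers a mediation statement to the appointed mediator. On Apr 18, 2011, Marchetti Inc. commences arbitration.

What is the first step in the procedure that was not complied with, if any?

(1) due by Nov 21, 2010 + 36 days = Dec 27, 2010; completed Nov 23, 2010, before the deadline.
(2) due by Nov 21, 2010 + 35 days = Dec 26, 2010; done Dec 17, 2010 — timely.
(3) due by Dec 17, 2010 + 10 days = Dec 27, 2010; not done until Dec 31, 2010, 4 days after the deadline.

Step 3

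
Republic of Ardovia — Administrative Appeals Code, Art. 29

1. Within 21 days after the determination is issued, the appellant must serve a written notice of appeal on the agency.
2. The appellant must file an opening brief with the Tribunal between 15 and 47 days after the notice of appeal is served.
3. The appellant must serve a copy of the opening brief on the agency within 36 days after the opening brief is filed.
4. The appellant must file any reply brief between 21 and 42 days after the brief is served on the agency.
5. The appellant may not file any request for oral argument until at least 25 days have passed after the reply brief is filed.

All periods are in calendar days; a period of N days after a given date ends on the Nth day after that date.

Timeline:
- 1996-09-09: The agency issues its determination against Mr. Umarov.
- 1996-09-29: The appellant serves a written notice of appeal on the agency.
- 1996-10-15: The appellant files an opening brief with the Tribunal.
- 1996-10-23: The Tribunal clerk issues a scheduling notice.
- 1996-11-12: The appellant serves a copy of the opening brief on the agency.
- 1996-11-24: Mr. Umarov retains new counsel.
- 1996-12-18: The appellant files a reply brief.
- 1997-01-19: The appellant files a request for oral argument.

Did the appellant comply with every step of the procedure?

Yes

Step 1: 21 days after 1996-09-09 (when the determination is issued) is 1996-09-30; 1996-09-29 is within that limit.
Step 2: the window is 15–47 days after 1996-09-29 (when the notice of appeal is served), so 1996-10-14 through 1996-11-15; done 1996-10-15, which is between those dates.
Step 3: 36 days after 1996-10-15 (when the opening brief is filed) is 1996-11-20; 1996-11-12 is within that limit.
Step 4: the window is 21–42 days after 1996-11-12 (when the brief is served on the agency), so 1996-12-03 through 1996-12-24; done 1996-12-18 — within the window.
Step 5: the earliest permitted date is 25 days after 1996-12-18 (when the reply brief is filed), i.e. 1997-01-12; done 1997-01-19 — permitted.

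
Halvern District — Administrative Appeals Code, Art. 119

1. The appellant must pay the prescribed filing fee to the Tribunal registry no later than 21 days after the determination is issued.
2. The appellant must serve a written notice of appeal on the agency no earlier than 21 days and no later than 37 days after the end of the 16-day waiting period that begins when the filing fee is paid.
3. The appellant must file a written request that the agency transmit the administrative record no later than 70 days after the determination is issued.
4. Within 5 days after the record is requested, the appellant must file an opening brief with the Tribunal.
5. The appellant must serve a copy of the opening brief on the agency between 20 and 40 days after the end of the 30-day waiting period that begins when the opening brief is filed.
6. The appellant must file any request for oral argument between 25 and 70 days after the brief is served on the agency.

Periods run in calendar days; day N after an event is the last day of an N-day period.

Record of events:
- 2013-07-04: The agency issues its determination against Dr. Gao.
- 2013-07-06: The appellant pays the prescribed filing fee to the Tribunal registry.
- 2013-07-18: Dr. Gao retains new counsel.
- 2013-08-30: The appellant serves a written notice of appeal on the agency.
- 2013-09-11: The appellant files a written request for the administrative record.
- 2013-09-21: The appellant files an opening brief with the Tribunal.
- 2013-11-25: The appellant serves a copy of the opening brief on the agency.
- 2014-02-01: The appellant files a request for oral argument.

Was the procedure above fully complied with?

(1) due by 2013-07-04 + 21 days = 2013-07-25; completed 2013-07-06, before the deadline.
(2) the permitted window runs from 2013-07-22 + 21 = 2013-08-12 to 2013-07-22 + 37 = 2013-08-28; 2013-08-30 is 2 days past the end of the window.
The procedure was therefore not followed at step 2.

No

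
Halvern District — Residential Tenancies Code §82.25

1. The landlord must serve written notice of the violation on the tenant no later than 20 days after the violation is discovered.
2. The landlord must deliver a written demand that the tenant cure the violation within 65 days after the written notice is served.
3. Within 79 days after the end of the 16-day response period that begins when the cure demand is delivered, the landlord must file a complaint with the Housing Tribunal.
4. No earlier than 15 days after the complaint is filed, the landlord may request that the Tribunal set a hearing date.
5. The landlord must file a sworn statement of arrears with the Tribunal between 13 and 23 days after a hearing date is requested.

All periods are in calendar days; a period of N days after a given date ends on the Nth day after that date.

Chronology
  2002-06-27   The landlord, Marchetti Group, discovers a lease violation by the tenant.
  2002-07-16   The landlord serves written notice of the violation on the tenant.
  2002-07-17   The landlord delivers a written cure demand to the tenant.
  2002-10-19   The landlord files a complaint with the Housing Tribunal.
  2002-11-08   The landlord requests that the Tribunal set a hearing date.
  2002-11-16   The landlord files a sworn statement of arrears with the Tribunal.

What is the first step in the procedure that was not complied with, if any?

Step 5

Step 1: 20 days after 2002-06-27 (when the violation is discovered) is 2002-07-17; 2002-07-16 is within that limit.
Step 2: 65 days after 2002-07-16 (when the written notice is served) is 2002-09-19; 2002-07-17 is within that limit.
Step 3: 79 days after 2002-08-02 (end of the 16-day response period, which began when the cure demand is delivered on 2002-07-17) is 2002-10-20; completed 2002-10-19, before the deadline.
Step 4: the earliest permitted date is 15 days after 2002-10-19 (when the complaint is filed), i.e. 2002-11-03; done 2002-11-08, after the minimum wait.
Step 5: the window is 13–23 days after 2002-11-08 (when a hearing date is requested), so 2002-11-21 through 2002-12-01; done 2002-11-16 — 5 days before the window opened.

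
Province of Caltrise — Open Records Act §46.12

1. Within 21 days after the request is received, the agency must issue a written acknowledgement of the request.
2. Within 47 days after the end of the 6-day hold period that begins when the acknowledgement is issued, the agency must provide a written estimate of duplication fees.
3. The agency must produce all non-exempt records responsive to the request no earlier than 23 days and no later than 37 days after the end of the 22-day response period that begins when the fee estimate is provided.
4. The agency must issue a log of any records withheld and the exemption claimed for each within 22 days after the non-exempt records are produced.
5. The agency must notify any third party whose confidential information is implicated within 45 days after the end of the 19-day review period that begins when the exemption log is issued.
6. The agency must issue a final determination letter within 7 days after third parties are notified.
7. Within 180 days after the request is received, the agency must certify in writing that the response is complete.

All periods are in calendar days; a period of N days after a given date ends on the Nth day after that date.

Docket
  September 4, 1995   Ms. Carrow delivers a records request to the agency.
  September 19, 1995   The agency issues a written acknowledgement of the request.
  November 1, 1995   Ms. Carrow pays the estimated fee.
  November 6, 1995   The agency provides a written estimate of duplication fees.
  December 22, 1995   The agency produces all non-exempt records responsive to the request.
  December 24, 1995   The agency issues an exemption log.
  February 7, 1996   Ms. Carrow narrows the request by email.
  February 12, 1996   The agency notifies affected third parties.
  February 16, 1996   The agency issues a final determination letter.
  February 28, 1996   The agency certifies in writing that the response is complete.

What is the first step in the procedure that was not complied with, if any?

None — every step was satisfied

(1) due by September 4, 1995 + 21 days = September 25, 1995; done September 19, 1995 — timely.
(2) due by September 25, 1995 + 47 days = November 11, 1995; completed November 6, 1995, before the deadline.
(3) the permitted window runs from November 28, 1995 + 23 = December 21, 1995 to November 28, 1995 + 37 = January 4, 1996; December 22, 1995 falls inside that range.
(4) due by December 22, 1995 + 22 days = January 13, 1996; done December 24, 1995 — timely.
(5) due by January 12, 1996 + 45 days = February 26, 1996; done February 12, 1996 — timely.
(6) due by February 12, 1996 + 7 days = February 19, 1996; done February 16, 1996 — timely.
(7) due by September 4, 1995 + 180 days = March 2, 1996; February 28, 1996 is within that limit.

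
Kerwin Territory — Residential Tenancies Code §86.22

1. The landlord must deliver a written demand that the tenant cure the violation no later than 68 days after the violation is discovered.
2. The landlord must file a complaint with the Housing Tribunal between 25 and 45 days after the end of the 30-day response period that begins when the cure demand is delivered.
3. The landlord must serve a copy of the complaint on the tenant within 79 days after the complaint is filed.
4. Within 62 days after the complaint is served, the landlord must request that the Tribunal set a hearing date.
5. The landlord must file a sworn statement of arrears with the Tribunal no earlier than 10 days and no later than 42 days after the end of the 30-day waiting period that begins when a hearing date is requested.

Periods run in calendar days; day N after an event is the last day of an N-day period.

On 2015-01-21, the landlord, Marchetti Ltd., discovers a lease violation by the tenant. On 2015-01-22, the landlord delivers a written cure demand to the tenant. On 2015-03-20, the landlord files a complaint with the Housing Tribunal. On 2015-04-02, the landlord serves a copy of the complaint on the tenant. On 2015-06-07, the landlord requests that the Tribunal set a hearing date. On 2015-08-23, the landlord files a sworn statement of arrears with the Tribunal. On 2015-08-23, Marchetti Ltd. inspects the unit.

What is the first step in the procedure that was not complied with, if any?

(1) due by 2015-01-21 + 68 days = 2015-03-30; 2015-01-22 is within that limit.
(2) the permitted window runs from 2015-02-21 + 25 = 2015-03-18 to 2015-02-21 + 45 = 2015-04-07; done 2015-03-20, which is between those dates.
(3) due by 2015-03-20 + 79 days = 2015-06-07; done 2015-04-02 — timely.
(4) due by 2015-04-02 + 62 days = 2015-06-03; 2015-06-07 misses that deadline by 4 days.

Step 4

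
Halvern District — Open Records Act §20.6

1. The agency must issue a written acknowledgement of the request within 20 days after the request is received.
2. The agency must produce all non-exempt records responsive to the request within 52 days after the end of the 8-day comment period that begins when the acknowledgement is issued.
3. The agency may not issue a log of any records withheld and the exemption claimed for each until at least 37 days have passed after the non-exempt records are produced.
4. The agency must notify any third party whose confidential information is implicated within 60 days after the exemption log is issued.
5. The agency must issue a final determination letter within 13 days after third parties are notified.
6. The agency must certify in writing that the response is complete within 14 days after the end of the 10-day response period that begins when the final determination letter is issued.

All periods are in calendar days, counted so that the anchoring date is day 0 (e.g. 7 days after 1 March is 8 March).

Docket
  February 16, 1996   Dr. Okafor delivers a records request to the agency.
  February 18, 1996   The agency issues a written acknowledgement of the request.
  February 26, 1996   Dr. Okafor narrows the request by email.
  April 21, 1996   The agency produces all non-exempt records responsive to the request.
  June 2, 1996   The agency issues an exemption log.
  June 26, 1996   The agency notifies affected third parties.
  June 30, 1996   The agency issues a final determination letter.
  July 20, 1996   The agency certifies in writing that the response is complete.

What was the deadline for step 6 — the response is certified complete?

The final determination letter is issued on June 30, 1996; the 10-day response period therefore ends July 10, 1996, and step 6 runs from that date. 14 days after July 10, 1996 is July 24, 1996.

July 24, 1996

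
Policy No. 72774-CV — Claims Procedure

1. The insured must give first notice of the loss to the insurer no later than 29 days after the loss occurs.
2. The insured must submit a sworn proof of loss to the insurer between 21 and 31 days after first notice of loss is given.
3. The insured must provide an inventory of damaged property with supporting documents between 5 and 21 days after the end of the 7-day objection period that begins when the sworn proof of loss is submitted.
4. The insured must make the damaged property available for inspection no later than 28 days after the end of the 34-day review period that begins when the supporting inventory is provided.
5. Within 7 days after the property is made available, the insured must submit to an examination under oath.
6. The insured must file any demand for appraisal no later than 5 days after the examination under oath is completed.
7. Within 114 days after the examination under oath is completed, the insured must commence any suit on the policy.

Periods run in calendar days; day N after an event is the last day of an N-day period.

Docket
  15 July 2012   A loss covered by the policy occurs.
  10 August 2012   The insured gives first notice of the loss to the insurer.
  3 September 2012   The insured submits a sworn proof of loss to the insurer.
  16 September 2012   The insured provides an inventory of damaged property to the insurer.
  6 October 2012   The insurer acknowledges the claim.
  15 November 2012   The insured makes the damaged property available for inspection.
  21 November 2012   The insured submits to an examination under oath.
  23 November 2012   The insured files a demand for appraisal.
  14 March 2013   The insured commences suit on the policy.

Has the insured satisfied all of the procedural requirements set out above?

Yes

(1) due by 15 July 2012 + 29 days = 13 August 2012; completed 10 August 2012, before the deadline.
(2) the permitted window runs from 10 August 2012 + 21 = 31 August 2012 to 10 August 2012 + 31 = 10 September 2012; 3 September 2012 falls inside that range.
(3) the permitted window runs from 10 September 2012 + 5 = 15 September 2012 to 10 September 2012 + 21 = 1 October 2012; done 16 September 2012 — within the window.
(4) due by 20 October 2012 + 28 days = 17 November 2012; completed 15 November 2012, before the deadline.
(5) due by 15 November 2012 + 7 days = 22 November 2012; completed 21 November 2012, before the deadline.
(6) due by 21 November 2012 + 5 days = 26 November 2012; done 23 November 2012 — timely.
(7) due by 21 November 2012 + 114 days = 15 March 2013; done 14 March 2013 — timely.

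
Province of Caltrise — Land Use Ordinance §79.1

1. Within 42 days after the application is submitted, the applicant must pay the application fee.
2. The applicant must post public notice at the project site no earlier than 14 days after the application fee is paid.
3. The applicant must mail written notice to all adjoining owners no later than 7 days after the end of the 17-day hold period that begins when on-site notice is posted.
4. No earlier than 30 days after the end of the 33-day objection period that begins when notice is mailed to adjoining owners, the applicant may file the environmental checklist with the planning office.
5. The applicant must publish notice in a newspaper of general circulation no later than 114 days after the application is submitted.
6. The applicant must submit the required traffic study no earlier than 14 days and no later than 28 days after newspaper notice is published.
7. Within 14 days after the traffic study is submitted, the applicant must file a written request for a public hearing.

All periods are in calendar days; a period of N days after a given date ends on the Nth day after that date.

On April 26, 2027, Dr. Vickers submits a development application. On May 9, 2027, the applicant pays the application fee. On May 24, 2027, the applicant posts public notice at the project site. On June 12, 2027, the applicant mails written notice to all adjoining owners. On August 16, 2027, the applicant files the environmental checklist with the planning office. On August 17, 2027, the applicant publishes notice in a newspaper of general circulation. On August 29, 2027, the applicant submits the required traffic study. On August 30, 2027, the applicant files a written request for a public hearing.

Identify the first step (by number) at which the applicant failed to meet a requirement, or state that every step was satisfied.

(1) due by April 26, 2027 + 42 days = June 7, 2027; completed May 9, 2027, before the deadline.
(2) permitted from May 9, 2027 + 14 days = May 23, 2027 onward; May 24, 2027 is on or after that date.
(3) due by June 10, 2027 + 7 days = June 17, 2027; June 12, 2027 is within that limit.
(4) permitted from July 15, 2027 + 30 days = August 14, 2027 onward; August 16, 2027 is on or after that date.
(5) due by April 26, 2027 + 114 days = August 18, 2027; completed August 17, 2027, before the deadline.
(6) the permitted window runs from August 17, 2027 + 14 = August 31, 2027 to August 17, 2027 + 28 = September 14, 2027; August 29, 2027 is 2 days too early.
The procedure was therefore not followed at step 6.

Step 6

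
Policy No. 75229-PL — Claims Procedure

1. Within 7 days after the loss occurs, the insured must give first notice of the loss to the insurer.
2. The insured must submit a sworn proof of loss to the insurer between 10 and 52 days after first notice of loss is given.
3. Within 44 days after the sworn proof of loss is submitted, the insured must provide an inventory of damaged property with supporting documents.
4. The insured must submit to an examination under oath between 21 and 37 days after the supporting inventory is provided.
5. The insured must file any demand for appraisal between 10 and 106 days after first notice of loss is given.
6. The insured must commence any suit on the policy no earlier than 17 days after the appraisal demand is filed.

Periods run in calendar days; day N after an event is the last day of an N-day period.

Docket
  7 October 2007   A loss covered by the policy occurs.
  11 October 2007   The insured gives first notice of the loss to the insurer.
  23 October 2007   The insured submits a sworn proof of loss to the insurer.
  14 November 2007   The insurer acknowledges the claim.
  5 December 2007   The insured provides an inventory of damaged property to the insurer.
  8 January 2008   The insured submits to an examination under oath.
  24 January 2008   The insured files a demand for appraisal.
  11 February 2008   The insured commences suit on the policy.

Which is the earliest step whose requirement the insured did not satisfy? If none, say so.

None — every step was satisfied

Step 1 — counting 7 days from 7 October 2007 (when the loss occurs) gives a deadline of 14 October 2007; 11 October 2007 is within that limit.
Step 2 — 10 and 52 days from 11 October 2007 (when first notice of loss is given) are 21 October 2007 and 2 December 2007 respectively; done 23 October 2007 — within the window.
Step 3 — counting 44 days from 23 October 2007 (when the sworn proof of loss is submitted) gives a deadline of 6 December 2007; completed 5 December 2007, before the deadline.
Step 4 — 21 and 37 days from 5 December 2007 (when the supporting inventory is provided) are 26 December 2007 and 11 January 2008 respectively; 8 January 2008 falls inside that range.
Step 5 — 10 and 106 days from 11 October 2007 (when first notice of loss is given) are 21 October 2007 and 25 January 2008 respectively; done 24 January 2008, which is between those dates.
Step 6 — must wait 17 days from 24 January 2008 (when the appraisal demand is filed), so not before 10 February 2008; done 11 February 2008, after the minimum wait.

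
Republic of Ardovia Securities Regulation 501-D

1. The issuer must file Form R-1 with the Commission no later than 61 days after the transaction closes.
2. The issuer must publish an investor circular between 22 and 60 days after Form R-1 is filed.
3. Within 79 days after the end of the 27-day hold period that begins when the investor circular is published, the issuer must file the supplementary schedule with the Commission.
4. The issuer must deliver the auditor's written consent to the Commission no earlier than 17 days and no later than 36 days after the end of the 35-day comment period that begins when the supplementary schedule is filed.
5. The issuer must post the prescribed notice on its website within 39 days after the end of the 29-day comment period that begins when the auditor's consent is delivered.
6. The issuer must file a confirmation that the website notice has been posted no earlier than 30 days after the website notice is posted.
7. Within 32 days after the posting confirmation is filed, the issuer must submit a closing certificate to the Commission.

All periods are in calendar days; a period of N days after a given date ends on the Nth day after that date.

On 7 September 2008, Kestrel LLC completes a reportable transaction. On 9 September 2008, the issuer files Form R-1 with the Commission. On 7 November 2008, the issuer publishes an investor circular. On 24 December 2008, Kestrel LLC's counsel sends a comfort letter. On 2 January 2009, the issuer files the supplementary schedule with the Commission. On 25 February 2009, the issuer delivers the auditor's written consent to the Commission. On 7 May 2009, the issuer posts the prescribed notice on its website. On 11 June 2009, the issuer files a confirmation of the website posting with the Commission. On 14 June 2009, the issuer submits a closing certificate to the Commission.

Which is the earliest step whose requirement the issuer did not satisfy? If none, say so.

Step 5

Step 1: 61 days after 7 September 2008 (when the transaction closes) is 7 November 2008; completed 9 September 2008, before the deadline.
Step 2: the window is 22–60 days after 9 September 2008 (when Form R-1 is filed), so 1 October 2008 through 8 November 2008; 7 November 2008 falls inside that range.
Step 3: 79 days after 4 December 2008 (end of the 27-day hold period, which began when the investor circular is published on 7 November 2008) is 21 February 2009; 2 January 2009 is within that limit.
Step 4: the window is 17–36 days after 6 February 2009 (end of the 35-day comment period, which began when the supplementary schedule is filed on 2 January 2009), so 23 February 2009 through 14 March 2009; done 25 February 2009 — within the window.
Step 5: 39 days after 26 March 2009 (end of the 29-day comment period, which began when the auditor's consent is delivered on 25 February 2009) is 4 May 2009; done 7 May 2009 — 3 days late.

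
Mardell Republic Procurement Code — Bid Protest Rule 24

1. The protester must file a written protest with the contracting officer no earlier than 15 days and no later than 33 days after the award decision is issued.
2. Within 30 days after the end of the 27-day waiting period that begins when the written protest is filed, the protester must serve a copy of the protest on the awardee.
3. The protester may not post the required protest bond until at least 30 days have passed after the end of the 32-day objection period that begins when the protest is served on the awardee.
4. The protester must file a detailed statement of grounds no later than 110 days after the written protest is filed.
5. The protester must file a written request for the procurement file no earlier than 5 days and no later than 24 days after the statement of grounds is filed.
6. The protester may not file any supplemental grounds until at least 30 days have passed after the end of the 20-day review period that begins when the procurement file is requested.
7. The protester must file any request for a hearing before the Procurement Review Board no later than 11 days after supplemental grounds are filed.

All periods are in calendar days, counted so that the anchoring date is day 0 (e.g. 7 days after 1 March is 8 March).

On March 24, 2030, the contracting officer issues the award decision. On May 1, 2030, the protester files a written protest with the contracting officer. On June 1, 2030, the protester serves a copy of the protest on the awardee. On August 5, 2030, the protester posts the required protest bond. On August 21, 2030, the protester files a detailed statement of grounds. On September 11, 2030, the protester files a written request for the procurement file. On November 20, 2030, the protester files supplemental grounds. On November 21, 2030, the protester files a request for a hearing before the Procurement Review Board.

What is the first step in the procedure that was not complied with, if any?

Step 1

(1) the permitted window runs from March 24, 2030 + 15 = April 8, 2030 to March 24, 2030 + 33 = April 26, 2030; May 1, 2030 is 5 days past the end of the window.
No need to go further; step 1 was not satisfied.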